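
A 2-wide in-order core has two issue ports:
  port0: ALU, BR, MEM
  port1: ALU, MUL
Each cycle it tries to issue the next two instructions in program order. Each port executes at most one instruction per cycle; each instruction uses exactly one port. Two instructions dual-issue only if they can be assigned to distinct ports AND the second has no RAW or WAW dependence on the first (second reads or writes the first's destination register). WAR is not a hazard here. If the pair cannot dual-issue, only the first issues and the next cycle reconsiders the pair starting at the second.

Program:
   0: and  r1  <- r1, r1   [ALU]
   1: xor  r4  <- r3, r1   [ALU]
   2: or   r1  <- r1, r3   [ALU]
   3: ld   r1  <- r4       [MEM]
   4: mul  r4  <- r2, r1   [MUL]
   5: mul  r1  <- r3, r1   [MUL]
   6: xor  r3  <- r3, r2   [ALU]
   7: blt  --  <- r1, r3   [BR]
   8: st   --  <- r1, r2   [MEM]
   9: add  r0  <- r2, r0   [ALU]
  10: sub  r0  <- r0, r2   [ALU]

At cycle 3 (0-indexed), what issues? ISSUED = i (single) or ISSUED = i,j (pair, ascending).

ISSUED = 4

c0: i0 and  RAW r1
c1: i1,i2 xor;or  2-wide
c2: i3 ld  RAW r1
c3: i4 mul  no-port MUL/MUL
c4: i5,i6 mul;xor  2-wide
c5: i7 blt  no-port BR/MEM
c6: i8,i9 st;add  2-wide
c7: i10 sub  tail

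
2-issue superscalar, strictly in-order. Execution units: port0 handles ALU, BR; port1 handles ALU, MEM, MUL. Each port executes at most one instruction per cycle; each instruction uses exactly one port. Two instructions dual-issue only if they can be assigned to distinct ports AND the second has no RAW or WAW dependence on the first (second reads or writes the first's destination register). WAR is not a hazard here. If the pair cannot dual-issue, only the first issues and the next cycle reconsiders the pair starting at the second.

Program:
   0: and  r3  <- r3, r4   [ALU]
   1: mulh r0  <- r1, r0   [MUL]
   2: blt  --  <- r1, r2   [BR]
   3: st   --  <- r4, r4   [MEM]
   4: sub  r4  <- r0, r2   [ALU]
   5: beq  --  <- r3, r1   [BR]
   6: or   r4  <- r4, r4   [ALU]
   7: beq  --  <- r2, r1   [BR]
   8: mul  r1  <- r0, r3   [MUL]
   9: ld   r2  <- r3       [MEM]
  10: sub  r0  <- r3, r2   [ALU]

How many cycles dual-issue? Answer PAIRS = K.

c0: i0/i1 and.ALU/mulh.MUL  dual
c1: i2/i3 blt.BR/st.MEM  dual
c2: i4/i5 sub.ALU/beq.BR  dual
c3: i6/i7 or.ALU/beq.BR  dual
c4: i8 mul.MUL  no-port MUL/MEM
c5: i9 ld.MEM  RAW r2
c6: i10 sub.ALU  tail

PAIRS = 4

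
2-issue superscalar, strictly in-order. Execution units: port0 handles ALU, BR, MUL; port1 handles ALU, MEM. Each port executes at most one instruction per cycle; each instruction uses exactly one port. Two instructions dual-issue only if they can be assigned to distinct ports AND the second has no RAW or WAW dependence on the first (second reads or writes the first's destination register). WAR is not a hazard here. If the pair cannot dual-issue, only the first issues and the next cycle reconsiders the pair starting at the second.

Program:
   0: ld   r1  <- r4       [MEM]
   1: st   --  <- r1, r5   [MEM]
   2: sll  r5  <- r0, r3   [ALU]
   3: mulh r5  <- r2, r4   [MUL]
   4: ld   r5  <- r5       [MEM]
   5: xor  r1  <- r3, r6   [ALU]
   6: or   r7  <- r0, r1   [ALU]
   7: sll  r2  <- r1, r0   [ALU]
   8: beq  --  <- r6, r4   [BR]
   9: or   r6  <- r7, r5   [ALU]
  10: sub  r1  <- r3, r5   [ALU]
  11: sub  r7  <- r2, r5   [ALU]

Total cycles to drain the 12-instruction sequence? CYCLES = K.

CYCLES = 7

#0 head=0: ld i0 no-port MEM/MEM
#1 head=1: st;sll i1/i2 pair
#2 head=3: mulh i3 RAW+WAW r5
#3 head=4: ld;xor i4/i5 pair
#4 head=6: or;sll i6/i7 pair
#5 head=8: beq;or i8/i9 pair
#6 head=10: sub;sub i10/i11 pair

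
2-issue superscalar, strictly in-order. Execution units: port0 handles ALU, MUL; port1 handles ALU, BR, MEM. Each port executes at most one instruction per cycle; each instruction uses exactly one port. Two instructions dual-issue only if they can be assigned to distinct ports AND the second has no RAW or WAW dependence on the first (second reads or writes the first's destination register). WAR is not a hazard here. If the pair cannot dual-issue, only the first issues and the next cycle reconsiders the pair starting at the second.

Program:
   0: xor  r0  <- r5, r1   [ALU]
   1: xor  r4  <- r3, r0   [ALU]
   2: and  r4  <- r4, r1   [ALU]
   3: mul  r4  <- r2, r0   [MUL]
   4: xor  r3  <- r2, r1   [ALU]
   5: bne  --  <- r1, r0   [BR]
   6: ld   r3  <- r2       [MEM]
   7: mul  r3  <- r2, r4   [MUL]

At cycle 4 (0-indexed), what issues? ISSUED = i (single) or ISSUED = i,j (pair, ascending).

ISSUED = 5

t=0 i0:xor ; RAW r0
t=1 i1:xor ; RAW+WAW r4
t=2 i2:and ; WAW r4
t=3 i3&i4:mul;xor ; 2-wide
t=4 i5:bne ; no-port BR/MEM
t=5 i6:ld ; WAW r3
t=6 i7:mul ; tail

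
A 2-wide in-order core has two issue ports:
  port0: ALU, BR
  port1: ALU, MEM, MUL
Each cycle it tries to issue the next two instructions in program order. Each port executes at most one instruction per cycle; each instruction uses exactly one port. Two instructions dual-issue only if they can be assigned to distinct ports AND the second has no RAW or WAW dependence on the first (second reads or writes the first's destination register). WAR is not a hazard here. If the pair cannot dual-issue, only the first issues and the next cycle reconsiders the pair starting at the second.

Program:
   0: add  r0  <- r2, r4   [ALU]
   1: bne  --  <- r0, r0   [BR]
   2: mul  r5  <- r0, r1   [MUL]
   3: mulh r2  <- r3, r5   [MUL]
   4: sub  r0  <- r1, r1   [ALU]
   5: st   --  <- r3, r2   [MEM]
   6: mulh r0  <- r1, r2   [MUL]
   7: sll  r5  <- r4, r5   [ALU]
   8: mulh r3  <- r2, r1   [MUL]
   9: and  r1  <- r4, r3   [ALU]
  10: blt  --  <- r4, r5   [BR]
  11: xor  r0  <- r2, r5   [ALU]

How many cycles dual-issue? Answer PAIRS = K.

PAIRS = 4

[0] i0  add.ALU  -- RAW r0
[1] i1,i2  bne.BR;mul.MUL  -- dual
[2] i3,i4  mulh.MUL;sub.ALU  -- dual
[3] i5  st.MEM  -- no-port MEM/MUL
[4] i6,i7  mulh.MUL;sll.ALU  -- dual
[5] i8  mulh.MUL  -- RAW r3
[6] i9,i10  and.ALU;blt.BR  -- dual
[7] i11  xor.ALU  -- tail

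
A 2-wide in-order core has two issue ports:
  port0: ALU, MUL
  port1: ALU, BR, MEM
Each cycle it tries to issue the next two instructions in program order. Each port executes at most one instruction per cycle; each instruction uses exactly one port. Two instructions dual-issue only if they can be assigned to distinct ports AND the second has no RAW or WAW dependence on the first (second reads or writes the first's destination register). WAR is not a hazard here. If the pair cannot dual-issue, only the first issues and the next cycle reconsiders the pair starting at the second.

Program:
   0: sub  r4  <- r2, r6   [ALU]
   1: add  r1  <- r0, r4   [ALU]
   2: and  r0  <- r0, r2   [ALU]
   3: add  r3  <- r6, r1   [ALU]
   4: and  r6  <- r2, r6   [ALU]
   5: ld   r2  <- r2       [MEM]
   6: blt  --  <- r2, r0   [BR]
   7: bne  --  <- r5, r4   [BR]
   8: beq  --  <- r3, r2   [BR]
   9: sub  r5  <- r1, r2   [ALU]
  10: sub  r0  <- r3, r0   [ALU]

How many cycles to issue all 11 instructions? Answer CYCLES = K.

CYCLES = 8

#0 head=0: sub i0 RAW r4
#1 head=1: add;and i1+i2 dual
#2 head=3: add;and i3+i4 dual
#3 head=5: ld i5 no-port MEM/BR
#4 head=6: blt i6 no-port BR/BR
#5 head=7: bne i7 no-port BR/BR
#6 head=8: beq;sub i8+i9 dual
#7 head=10: sub i10 tail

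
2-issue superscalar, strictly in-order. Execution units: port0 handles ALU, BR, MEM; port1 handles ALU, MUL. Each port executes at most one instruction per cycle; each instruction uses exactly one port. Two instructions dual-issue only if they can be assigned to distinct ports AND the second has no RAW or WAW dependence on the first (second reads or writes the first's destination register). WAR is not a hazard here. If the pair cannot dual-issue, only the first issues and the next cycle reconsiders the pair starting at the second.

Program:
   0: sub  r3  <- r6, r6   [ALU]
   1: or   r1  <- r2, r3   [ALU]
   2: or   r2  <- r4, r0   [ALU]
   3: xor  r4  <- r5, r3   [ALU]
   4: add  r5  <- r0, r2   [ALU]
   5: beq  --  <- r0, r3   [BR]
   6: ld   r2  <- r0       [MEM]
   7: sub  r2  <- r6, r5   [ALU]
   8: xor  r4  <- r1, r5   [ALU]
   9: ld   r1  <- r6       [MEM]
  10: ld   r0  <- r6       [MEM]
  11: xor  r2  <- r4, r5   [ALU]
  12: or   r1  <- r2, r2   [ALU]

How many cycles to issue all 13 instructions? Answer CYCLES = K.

CYCLES = 9

0. sub.ALU @i0  | RAW r3
1. or.ALU+or.ALU @i1&i2  | 2-wide
2. xor.ALU+add.ALU @i3&i4  | 2-wide
3. beq.BR @i5  | no-port BR/MEM
4. ld.MEM @i6  | WAW r2
5. sub.ALU+xor.ALU @i7&i8  | 2-wide
6. ld.MEM @i9  | no-port MEM/MEM
7. ld.MEM+xor.ALU @i10&i11  | 2-wide
8. or.ALU @i12  | tail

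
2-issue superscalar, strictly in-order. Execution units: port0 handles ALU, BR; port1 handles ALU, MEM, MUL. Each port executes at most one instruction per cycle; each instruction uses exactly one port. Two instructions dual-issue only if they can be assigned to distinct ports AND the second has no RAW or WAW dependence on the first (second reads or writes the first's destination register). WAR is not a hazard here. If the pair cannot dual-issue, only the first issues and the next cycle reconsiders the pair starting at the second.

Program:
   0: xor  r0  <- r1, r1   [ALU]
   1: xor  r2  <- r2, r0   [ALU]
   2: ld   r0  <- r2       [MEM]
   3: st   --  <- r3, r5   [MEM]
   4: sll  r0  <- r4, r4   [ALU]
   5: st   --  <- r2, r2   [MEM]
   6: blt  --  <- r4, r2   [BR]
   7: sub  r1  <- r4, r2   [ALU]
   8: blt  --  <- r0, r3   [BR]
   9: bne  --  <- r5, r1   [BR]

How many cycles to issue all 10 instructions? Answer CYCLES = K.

  cy0 -> i0 (xor) RAW r0
  cy1 -> i1 (xor) RAW r2
  cy2 -> i2 (ld) no-port MEM/MEM
  cy3 -> i3/i4 (st+sll) 2-wide
  cy4 -> i5/i6 (st+blt) 2-wide
  cy5 -> i7/i8 (sub+blt) 2-wide
  cy6 -> i9 (bne) tail

CYCLES = 7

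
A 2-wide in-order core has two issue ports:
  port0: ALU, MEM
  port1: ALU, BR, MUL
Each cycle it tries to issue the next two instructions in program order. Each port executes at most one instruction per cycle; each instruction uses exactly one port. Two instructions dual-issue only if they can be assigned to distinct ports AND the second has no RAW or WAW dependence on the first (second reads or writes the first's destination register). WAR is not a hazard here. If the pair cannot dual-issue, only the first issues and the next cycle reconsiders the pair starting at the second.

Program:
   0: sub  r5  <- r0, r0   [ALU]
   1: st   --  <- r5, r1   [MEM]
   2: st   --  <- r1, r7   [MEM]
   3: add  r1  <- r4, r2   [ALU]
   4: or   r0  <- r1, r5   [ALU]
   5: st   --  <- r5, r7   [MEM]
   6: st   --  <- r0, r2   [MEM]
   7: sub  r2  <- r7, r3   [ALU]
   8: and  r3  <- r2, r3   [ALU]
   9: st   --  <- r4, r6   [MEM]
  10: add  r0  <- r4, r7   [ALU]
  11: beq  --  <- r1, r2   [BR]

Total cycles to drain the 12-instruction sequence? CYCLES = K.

CYCLES = 7

[0] i0  sub  -- RAW r5
[1] i1  st  -- no-port MEM/MEM
[2] i2/i3  st add  -- dual
[3] i4/i5  or st  -- dual
[4] i6/i7  st sub  -- dual
[5] i8/i9  and st  -- dual
[6] i10/i11  add beq  -- dual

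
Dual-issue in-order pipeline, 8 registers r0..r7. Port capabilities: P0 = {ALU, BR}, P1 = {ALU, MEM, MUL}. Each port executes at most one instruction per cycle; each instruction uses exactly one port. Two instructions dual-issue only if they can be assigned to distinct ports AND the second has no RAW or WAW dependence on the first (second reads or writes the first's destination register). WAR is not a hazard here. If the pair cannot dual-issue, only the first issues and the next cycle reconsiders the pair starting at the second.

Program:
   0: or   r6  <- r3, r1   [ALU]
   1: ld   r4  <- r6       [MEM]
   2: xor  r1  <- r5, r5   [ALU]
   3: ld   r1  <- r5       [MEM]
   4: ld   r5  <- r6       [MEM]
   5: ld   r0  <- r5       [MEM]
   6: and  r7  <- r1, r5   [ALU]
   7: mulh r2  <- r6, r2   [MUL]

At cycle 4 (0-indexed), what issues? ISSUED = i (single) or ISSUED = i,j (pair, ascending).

ISSUED = 5,6

#0 head=0: or.ALU i0 RAW r6
#1 head=1: ld.MEM xor.ALU i1&i2 pair
#2 head=3: ld.MEM i3 no-port MEM/MEM
#3 head=4: ld.MEM i4 no-port MEM/MEM
#4 head=5: ld.MEM and.ALU i5&i6 pair
#5 head=7: mulh.MUL i7 tail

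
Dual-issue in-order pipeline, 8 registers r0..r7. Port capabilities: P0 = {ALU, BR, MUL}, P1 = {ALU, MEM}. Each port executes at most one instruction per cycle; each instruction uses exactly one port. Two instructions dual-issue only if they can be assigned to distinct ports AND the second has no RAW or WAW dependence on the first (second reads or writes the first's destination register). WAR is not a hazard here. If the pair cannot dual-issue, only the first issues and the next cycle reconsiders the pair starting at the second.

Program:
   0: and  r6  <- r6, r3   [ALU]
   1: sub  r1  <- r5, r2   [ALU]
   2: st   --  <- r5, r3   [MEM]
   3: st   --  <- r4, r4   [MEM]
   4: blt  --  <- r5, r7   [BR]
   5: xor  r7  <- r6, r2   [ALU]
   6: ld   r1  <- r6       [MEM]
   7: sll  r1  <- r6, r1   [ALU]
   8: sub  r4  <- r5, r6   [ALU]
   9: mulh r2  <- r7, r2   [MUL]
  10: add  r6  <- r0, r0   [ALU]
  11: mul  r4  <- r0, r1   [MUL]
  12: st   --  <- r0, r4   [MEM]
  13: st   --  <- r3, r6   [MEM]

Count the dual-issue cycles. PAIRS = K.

PAIRS = 5

c0: i0&i1 and;sub  pair
c1: i2 st  no-port MEM/MEM
c2: i3&i4 st;blt  pair
c3: i5&i6 xor;ld  pair
c4: i7&i8 sll;sub  pair
c5: i9&i10 mulh;add  pair
c6: i11 mul  RAW r4
c7: i12 st  no-port MEM/MEM
c8: i13 st  tail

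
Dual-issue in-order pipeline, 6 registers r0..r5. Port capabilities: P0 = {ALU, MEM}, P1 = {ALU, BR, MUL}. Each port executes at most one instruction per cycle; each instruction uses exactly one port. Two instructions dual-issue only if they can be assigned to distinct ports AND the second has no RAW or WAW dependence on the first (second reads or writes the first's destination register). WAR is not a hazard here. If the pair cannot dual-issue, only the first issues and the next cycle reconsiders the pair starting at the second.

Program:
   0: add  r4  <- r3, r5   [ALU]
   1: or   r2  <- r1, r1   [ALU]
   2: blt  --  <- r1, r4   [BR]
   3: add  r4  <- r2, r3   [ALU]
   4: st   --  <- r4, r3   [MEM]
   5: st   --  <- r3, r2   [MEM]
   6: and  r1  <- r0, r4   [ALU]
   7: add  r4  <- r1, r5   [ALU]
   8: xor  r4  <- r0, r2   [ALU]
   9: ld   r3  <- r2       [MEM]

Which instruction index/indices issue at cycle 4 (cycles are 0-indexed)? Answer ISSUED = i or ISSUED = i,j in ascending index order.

ISSUED = 7

c0: i0/i1 add+or  2-wide
c1: i2/i3 blt+add  2-wide
c2: i4 st  no-port MEM/MEM
c3: i5/i6 st+and  2-wide
c4: i7 add  WAW r4
c5: i8/i9 xor+ld  2-wide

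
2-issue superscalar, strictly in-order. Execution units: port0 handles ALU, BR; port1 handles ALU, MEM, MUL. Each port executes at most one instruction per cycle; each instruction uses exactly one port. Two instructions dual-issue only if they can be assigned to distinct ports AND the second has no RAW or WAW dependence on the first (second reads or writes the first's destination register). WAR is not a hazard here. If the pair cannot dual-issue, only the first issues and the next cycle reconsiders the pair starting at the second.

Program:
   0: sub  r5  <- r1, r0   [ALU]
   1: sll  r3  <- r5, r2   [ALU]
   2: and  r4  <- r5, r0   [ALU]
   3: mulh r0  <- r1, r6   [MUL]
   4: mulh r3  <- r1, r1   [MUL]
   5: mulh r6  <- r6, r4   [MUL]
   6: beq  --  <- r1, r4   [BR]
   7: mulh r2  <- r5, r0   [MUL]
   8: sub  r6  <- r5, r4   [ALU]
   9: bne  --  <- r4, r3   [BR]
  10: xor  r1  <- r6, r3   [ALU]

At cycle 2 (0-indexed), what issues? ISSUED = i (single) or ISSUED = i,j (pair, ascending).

t=0 i0:sub.ALU ; RAW r5
t=1 i1+i2:sll.ALU and.ALU ; 2-wide
t=2 i3:mulh.MUL ; no-port MUL/MUL
t=3 i4:mulh.MUL ; no-port MUL/MUL
t=4 i5+i6:mulh.MUL beq.BR ; 2-wide
t=5 i7+i8:mulh.MUL sub.ALU ; 2-wide
t=6 i9+i10:bne.BR xor.ALU ; 2-wide

ISSUED = 3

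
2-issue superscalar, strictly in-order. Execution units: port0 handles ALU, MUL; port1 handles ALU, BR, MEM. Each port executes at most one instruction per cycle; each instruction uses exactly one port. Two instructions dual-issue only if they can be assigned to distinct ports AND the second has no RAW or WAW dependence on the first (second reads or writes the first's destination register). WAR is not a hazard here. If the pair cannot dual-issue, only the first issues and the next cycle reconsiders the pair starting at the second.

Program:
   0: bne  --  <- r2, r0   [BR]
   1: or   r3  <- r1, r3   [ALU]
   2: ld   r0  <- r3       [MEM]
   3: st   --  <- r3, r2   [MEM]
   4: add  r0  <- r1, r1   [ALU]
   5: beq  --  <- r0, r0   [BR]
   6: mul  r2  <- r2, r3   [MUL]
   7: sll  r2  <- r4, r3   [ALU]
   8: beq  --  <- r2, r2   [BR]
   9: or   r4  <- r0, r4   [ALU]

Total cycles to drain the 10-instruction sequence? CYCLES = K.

#0 head=0: bne/or i0+i1 pair
#1 head=2: ld i2 no-port MEM/MEM
#2 head=3: st/add i3+i4 pair
#3 head=5: beq/mul i5+i6 pair
#4 head=7: sll i7 RAW r2
#5 head=8: beq/or i8+i9 pair

CYCLES = 6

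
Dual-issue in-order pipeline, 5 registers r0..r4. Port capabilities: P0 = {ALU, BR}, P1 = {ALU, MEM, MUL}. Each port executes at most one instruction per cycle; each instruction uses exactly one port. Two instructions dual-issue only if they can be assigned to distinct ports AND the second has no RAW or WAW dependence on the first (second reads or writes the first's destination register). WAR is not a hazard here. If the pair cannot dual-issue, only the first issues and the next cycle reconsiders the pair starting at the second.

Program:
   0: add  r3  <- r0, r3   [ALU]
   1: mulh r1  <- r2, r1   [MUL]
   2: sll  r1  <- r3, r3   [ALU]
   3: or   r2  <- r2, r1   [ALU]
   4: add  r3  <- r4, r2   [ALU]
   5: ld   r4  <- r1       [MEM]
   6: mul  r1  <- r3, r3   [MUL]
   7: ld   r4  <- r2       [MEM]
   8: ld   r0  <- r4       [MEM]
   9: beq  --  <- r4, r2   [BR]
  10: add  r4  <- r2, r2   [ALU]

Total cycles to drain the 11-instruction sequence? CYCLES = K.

t=0 i0+i1:add+mulh ; pair
t=1 i2:sll ; RAW r1
t=2 i3:or ; RAW r2
t=3 i4+i5:add+ld ; pair
t=4 i6:mul ; no-port MUL/MEM
t=5 i7:ld ; no-port MEM/MEM
t=6 i8+i9:ld+beq ; pair
t=7 i10:add ; tail

CYCLES = 8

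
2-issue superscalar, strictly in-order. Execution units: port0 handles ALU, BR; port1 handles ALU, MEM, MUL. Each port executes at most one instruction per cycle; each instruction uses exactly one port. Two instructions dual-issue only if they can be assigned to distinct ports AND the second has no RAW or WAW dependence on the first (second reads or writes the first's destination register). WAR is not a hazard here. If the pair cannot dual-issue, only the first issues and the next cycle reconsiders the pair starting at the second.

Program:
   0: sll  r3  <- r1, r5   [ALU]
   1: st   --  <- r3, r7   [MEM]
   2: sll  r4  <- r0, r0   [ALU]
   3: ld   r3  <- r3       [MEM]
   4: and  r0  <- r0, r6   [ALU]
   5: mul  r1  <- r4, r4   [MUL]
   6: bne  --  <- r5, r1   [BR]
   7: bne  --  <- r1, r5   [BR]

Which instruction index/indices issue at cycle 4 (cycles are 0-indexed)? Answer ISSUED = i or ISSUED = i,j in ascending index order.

  cy0 -> i0 (sll.ALU) RAW r3
  cy1 -> i1+i2 (st.MEM;sll.ALU) 2-wide
  cy2 -> i3+i4 (ld.MEM;and.ALU) 2-wide
  cy3 -> i5 (mul.MUL) RAW r1
  cy4 -> i6 (bne.BR) no-port BR/BR
  cy5 -> i7 (bne.BR) tail

ISSUED = 6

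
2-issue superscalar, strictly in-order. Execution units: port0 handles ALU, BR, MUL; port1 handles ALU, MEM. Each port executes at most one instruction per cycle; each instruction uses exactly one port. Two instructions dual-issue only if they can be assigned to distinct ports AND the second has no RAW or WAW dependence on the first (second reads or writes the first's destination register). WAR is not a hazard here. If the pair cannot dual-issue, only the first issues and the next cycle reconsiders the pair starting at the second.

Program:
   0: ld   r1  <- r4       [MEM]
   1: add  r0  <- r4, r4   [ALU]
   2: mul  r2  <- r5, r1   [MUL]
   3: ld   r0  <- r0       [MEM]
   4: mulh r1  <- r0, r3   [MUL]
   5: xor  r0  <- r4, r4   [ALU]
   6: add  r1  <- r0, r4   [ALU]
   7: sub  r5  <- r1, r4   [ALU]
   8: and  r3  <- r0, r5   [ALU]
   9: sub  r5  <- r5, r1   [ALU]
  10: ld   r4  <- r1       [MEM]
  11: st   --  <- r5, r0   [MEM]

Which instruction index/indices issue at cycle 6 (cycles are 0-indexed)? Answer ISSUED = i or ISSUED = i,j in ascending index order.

t=0 i0+i1:ld.MEM+add.ALU ; dual
t=1 i2+i3:mul.MUL+ld.MEM ; dual
t=2 i4+i5:mulh.MUL+xor.ALU ; dual
t=3 i6:add.ALU ; RAW r1
t=4 i7:sub.ALU ; RAW r5
t=5 i8+i9:and.ALU+sub.ALU ; dual
t=6 i10:ld.MEM ; no-port MEM/MEM
t=7 i11:st.MEM ; tail

ISSUED = 10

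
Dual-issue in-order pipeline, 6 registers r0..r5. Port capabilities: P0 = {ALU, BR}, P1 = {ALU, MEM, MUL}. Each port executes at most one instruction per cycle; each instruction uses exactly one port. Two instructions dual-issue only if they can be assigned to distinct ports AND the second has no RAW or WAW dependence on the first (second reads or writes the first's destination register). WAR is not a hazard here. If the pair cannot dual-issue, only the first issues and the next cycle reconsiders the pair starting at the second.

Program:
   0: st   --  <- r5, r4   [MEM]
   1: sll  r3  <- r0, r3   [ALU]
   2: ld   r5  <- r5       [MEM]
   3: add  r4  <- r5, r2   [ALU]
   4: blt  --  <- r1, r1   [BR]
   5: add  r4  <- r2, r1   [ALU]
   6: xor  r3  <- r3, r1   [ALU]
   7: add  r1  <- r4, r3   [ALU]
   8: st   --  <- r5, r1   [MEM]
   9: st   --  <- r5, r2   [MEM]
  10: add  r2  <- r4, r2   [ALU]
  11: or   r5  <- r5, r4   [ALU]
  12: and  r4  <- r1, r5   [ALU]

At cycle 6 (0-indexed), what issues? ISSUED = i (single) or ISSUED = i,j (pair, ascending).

[0] i0&i1  st+sll  -- 2-wide
[1] i2  ld  -- RAW r5
[2] i3&i4  add+blt  -- 2-wide
[3] i5&i6  add+xor  -- 2-wide
[4] i7  add  -- RAW r1
[5] i8  st  -- no-port MEM/MEM
[6] i9&i10  st+add  -- 2-wide
[7] i11  or  -- RAW r5
[8] i12  and  -- tail

ISSUED = 9,10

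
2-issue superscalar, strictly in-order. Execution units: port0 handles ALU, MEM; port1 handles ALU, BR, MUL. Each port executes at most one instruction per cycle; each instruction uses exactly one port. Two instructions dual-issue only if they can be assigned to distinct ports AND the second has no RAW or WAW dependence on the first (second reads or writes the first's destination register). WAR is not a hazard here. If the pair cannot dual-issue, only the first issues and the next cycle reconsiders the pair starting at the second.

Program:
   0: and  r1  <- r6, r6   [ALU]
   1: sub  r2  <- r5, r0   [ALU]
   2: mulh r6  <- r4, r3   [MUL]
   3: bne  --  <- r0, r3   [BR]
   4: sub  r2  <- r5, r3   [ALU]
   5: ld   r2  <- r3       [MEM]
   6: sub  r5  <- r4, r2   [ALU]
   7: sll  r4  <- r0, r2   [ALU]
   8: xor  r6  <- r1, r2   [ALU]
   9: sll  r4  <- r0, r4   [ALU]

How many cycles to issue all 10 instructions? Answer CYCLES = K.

CYCLES = 6

0. and+sub @i0&i1  | dual
1. mulh @i2  | no-port MUL/BR
2. bne+sub @i3&i4  | dual
3. ld @i5  | RAW r2
4. sub+sll @i6&i7  | dual
5. xor+sll @i8&i9  | dual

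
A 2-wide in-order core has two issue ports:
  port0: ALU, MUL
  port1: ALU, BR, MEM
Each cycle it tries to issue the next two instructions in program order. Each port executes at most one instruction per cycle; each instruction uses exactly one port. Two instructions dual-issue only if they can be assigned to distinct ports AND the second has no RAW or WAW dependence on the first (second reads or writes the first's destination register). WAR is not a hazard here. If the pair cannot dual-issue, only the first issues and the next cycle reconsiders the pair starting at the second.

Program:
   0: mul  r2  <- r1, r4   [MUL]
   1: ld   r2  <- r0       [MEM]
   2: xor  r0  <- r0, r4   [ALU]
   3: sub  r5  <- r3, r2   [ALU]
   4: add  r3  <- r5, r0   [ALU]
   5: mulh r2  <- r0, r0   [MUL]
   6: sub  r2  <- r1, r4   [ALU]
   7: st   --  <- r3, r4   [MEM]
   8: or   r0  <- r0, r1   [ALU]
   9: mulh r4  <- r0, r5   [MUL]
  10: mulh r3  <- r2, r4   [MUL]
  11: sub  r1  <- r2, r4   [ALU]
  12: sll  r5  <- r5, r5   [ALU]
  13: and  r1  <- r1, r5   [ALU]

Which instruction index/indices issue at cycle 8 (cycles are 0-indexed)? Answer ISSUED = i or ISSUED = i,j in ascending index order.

ISSUED = 12

#0 head=0: mul i0 WAW r2
#1 head=1: ld;xor i1&i2 dual
#2 head=3: sub i3 RAW r5
#3 head=4: add;mulh i4&i5 dual
#4 head=6: sub;st i6&i7 dual
#5 head=8: or i8 RAW r0
#6 head=9: mulh i9 no-port MUL/MUL
#7 head=10: mulh;sub i10&i11 dual
#8 head=12: sll i12 RAW r5
#9 head=13: and i13 tail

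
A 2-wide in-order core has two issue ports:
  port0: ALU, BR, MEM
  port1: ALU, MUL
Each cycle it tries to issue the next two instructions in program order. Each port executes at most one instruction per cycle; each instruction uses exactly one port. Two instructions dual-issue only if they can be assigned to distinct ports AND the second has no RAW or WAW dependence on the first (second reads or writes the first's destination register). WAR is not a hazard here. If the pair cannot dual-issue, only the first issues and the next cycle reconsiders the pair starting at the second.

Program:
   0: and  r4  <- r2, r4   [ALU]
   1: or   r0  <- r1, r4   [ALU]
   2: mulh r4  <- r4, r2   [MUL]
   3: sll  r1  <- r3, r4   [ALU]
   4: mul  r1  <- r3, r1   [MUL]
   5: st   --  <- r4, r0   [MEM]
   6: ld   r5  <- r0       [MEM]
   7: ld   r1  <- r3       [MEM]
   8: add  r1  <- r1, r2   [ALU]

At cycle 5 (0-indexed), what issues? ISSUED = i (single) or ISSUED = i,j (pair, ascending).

0. and.ALU @i0  | RAW r4
1. or.ALU;mulh.MUL @i1+i2  | pair
2. sll.ALU @i3  | RAW+WAW r1
3. mul.MUL;st.MEM @i4+i5  | pair
4. ld.MEM @i6  | no-port MEM/MEM
5. ld.MEM @i7  | RAW+WAW r1
6. add.ALU @i8  | tail

ISSUED = 7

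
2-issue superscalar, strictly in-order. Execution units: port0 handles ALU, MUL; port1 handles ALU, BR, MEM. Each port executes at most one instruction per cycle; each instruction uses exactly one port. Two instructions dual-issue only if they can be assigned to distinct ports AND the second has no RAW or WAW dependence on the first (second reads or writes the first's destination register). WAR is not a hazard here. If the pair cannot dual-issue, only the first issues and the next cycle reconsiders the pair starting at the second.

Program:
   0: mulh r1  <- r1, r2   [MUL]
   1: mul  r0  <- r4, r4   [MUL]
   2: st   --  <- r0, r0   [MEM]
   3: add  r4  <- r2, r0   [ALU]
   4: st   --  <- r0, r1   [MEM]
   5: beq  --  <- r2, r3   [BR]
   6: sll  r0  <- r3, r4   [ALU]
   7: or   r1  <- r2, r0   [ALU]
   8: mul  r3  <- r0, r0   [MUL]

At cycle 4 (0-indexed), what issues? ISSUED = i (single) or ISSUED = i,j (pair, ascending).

0. mulh @i0  | no-port MUL/MUL
1. mul @i1  | RAW r0
2. st add @i2,i3  | dual
3. st @i4  | no-port MEM/BR
4. beq sll @i5,i6  | dual
5. or mul @i7,i8  | dual

ISSUED = 5,6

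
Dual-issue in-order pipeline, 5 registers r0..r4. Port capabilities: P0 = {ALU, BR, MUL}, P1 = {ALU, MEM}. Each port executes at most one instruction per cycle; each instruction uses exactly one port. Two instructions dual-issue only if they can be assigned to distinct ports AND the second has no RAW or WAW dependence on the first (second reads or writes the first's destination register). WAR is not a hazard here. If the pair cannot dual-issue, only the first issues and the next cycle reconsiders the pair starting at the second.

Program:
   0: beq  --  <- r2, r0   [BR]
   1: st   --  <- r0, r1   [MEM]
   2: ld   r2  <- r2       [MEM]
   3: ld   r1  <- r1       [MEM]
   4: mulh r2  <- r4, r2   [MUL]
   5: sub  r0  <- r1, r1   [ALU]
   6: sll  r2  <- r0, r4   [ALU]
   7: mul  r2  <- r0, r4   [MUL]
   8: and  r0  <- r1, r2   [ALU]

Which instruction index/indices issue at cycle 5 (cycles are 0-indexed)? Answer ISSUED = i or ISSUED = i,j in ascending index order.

0. beq.BR+st.MEM @i0,i1  | 2-wide
1. ld.MEM @i2  | no-port MEM/MEM
2. ld.MEM+mulh.MUL @i3,i4  | 2-wide
3. sub.ALU @i5  | RAW r0
4. sll.ALU @i6  | WAW r2
5. mul.MUL @i7  | RAW r2
6. and.ALU @i8  | tail

ISSUED = 7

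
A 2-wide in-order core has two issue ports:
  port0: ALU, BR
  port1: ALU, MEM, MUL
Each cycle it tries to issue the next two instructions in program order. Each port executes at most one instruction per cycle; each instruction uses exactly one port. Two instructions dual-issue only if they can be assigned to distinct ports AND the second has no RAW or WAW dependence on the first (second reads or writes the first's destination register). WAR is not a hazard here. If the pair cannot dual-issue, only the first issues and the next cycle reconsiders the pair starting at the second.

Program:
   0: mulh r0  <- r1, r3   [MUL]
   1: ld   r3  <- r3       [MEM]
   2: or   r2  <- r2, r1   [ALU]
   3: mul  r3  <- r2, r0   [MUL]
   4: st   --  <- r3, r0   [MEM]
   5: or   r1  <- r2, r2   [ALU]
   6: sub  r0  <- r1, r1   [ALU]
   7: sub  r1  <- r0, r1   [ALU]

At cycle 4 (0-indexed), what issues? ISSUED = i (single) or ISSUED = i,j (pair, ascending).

ISSUED = 6

[0] i0  mulh  -- no-port MUL/MEM
[1] i1+i2  ld or  -- pair
[2] i3  mul  -- no-port MUL/MEM
[3] i4+i5  st or  -- pair
[4] i6  sub  -- RAW r0
[5] i7  sub  -- tail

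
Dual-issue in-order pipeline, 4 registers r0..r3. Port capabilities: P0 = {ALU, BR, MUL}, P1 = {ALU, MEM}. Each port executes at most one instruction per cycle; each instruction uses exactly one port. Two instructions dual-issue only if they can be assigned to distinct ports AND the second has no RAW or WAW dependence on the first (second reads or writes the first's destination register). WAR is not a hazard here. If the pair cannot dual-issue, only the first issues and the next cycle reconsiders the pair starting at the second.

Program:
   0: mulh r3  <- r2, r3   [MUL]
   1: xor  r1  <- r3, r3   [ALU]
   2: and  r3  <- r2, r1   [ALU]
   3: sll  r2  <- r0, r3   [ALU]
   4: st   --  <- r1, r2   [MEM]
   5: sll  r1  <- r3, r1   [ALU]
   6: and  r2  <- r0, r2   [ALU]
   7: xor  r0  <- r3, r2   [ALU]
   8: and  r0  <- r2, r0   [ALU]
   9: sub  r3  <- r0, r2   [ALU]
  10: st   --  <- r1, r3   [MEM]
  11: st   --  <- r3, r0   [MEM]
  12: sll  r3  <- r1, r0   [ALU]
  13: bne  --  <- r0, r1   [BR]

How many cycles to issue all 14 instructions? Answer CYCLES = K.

CYCLES = 12

0. mulh.MUL @i0  | RAW r3
1. xor.ALU @i1  | RAW r1
2. and.ALU @i2  | RAW r3
3. sll.ALU @i3  | RAW r2
4. st.MEM;sll.ALU @i4+i5  | dual
5. and.ALU @i6  | RAW r2
6. xor.ALU @i7  | RAW+WAW r0
7. and.ALU @i8  | RAW r0
8. sub.ALU @i9  | RAW r3
9. st.MEM @i10  | no-port MEM/MEM
10. st.MEM;sll.ALU @i11+i12  | dual
11. bne.BR @i13  | tail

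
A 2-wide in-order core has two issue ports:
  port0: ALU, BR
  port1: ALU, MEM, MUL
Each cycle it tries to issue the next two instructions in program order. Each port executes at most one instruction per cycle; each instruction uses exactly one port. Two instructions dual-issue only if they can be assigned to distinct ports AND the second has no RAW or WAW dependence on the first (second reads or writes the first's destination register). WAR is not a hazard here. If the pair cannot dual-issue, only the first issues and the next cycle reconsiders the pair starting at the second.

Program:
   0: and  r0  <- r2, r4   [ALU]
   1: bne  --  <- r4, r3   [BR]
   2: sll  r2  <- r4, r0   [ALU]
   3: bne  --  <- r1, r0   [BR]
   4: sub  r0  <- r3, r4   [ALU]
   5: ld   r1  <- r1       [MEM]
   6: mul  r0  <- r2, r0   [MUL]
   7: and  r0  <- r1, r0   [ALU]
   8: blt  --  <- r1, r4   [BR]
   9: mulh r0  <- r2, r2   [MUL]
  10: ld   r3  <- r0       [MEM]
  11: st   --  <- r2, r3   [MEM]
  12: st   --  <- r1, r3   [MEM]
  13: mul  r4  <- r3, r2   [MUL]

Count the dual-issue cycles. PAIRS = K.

PAIRS = 4

#0 head=0: and.ALU/bne.BR i0&i1 dual
#1 head=2: sll.ALU/bne.BR i2&i3 dual
#2 head=4: sub.ALU/ld.MEM i4&i5 dual
#3 head=6: mul.MUL i6 RAW+WAW r0
#4 head=7: and.ALU/blt.BR i7&i8 dual
#5 head=9: mulh.MUL i9 no-port MUL/MEM
#6 head=10: ld.MEM i10 no-port MEM/MEM
#7 head=11: st.MEM i11 no-port MEM/MEM
#8 head=12: st.MEM i12 no-port MEM/MUL
#9 head=13: mul.MUL i13 tail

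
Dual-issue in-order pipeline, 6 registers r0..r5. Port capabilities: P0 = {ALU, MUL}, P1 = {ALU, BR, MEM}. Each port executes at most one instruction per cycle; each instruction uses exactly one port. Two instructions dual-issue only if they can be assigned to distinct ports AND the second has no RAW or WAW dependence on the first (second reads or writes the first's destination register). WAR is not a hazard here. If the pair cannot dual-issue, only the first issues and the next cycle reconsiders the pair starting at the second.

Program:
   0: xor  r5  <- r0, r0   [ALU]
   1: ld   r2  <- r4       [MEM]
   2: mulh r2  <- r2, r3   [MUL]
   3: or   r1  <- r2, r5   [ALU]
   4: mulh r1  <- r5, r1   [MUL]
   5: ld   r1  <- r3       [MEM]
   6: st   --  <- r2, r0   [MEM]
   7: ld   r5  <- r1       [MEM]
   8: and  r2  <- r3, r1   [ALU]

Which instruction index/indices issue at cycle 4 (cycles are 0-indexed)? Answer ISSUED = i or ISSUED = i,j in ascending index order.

ISSUED = 5

c0: i0,i1 xor.ALU/ld.MEM  2-wide
c1: i2 mulh.MUL  RAW r2
c2: i3 or.ALU  RAW+WAW r1
c3: i4 mulh.MUL  WAW r1
c4: i5 ld.MEM  no-port MEM/MEM
c5: i6 st.MEM  no-port MEM/MEM
c6: i7,i8 ld.MEM/and.ALU  2-wide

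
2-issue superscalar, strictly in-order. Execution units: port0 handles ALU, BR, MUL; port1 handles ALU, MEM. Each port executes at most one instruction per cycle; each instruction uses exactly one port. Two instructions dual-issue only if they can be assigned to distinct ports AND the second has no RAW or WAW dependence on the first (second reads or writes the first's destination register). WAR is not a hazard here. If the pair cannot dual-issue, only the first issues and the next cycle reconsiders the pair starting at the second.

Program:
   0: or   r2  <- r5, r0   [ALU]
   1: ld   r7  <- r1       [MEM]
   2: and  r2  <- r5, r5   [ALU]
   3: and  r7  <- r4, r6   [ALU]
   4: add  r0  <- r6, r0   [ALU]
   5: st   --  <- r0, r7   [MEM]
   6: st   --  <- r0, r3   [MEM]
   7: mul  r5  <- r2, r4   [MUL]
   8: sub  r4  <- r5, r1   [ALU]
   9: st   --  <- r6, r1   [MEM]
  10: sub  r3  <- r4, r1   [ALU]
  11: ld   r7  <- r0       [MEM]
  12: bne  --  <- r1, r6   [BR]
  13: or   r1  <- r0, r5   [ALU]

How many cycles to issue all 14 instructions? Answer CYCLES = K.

CYCLES = 8

#0 head=0: or.ALU+ld.MEM i0+i1 pair
#1 head=2: and.ALU+and.ALU i2+i3 pair
#2 head=4: add.ALU i4 RAW r0
#3 head=5: st.MEM i5 no-port MEM/MEM
#4 head=6: st.MEM+mul.MUL i6+i7 pair
#5 head=8: sub.ALU+st.MEM i8+i9 pair
#6 head=10: sub.ALU+ld.MEM i10+i11 pair
#7 head=12: bne.BR+or.ALU i12+i13 pair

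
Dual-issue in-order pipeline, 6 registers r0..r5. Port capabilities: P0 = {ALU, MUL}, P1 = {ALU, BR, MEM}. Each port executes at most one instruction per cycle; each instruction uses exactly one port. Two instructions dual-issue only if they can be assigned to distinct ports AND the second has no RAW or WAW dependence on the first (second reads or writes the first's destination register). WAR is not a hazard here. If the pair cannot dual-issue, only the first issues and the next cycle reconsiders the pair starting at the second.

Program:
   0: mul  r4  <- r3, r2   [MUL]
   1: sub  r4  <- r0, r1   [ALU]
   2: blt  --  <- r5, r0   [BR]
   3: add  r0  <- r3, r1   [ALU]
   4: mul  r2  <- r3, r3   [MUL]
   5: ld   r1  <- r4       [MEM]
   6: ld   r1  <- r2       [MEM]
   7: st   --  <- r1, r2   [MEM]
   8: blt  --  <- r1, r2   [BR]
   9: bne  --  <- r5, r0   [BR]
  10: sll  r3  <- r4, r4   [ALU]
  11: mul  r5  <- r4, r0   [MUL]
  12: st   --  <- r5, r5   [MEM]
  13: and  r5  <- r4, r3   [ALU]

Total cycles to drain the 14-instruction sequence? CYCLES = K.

CYCLES = 10

0. mul @i0  | WAW r4
1. sub/blt @i1&i2  | pair
2. add/mul @i3&i4  | pair
3. ld @i5  | no-port MEM/MEM
4. ld @i6  | no-port MEM/MEM
5. st @i7  | no-port MEM/BR
6. blt @i8  | no-port BR/BR
7. bne/sll @i9&i10  | pair
8. mul @i11  | RAW r5
9. st/and @i12&i13  | pair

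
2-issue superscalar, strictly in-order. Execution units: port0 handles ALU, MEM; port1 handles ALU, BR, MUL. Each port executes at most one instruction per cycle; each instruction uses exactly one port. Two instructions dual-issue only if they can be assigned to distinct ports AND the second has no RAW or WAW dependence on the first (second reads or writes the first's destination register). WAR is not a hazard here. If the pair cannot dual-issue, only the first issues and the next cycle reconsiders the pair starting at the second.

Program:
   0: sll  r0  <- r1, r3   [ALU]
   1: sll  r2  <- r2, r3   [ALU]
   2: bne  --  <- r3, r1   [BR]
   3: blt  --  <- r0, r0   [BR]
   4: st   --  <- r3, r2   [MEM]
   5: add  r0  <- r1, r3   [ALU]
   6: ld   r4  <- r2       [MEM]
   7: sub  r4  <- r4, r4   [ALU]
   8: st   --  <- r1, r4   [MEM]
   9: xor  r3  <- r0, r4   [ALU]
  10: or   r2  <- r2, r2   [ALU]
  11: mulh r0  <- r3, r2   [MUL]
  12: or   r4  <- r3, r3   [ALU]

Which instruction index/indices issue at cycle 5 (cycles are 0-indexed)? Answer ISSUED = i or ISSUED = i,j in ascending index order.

  cy0 -> i0&i1 (sll;sll) 2-wide
  cy1 -> i2 (bne) no-port BR/BR
  cy2 -> i3&i4 (blt;st) 2-wide
  cy3 -> i5&i6 (add;ld) 2-wide
  cy4 -> i7 (sub) RAW r4
  cy5 -> i8&i9 (st;xor) 2-wide
  cy6 -> i10 (or) RAW r2
  cy7 -> i11&i12 (mulh;or) 2-wide

ISSUED = 8,9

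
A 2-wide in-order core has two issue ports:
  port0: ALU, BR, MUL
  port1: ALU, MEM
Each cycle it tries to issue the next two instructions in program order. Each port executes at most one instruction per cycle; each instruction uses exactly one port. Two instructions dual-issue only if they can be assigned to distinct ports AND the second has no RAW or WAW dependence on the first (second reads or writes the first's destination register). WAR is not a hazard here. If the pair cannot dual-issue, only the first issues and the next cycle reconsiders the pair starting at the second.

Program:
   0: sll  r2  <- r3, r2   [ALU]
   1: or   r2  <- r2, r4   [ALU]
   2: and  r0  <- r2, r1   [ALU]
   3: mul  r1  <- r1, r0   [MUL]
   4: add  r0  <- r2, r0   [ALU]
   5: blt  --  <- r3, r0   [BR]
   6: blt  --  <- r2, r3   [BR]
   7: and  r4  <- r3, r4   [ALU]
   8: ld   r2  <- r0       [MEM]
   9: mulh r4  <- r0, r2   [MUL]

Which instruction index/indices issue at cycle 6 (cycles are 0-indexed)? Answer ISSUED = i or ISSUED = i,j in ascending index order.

#0 head=0: sll.ALU i0 RAW+WAW r2
#1 head=1: or.ALU i1 RAW r2
#2 head=2: and.ALU i2 RAW r0
#3 head=3: mul.MUL/add.ALU i3,i4 dual
#4 head=5: blt.BR i5 no-port BR/BR
#5 head=6: blt.BR/and.ALU i6,i7 dual
#6 head=8: ld.MEM i8 RAW r2
#7 head=9: mulh.MUL i9 tail

ISSUED = 8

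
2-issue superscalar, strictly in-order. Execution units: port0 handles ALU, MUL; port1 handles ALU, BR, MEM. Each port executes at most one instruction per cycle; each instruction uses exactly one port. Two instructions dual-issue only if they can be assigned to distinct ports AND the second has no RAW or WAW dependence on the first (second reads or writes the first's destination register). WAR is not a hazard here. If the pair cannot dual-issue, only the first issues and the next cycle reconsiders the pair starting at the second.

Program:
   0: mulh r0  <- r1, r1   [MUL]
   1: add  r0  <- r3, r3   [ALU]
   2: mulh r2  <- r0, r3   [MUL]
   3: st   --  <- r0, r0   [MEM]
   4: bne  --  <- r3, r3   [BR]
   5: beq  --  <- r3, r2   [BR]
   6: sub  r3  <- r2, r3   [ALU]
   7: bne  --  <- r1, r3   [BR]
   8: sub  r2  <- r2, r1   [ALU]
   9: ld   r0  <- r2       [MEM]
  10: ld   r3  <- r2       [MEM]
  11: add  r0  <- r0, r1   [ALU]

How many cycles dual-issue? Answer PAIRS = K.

PAIRS = 4

  cy0 -> i0 (mulh.MUL) WAW r0
  cy1 -> i1 (add.ALU) RAW r0
  cy2 -> i2/i3 (mulh.MUL+st.MEM) dual
  cy3 -> i4 (bne.BR) no-port BR/BR
  cy4 -> i5/i6 (beq.BR+sub.ALU) dual
  cy5 -> i7/i8 (bne.BR+sub.ALU) dual
  cy6 -> i9 (ld.MEM) no-port MEM/MEM
  cy7 -> i10/i11 (ld.MEM+add.ALU) dual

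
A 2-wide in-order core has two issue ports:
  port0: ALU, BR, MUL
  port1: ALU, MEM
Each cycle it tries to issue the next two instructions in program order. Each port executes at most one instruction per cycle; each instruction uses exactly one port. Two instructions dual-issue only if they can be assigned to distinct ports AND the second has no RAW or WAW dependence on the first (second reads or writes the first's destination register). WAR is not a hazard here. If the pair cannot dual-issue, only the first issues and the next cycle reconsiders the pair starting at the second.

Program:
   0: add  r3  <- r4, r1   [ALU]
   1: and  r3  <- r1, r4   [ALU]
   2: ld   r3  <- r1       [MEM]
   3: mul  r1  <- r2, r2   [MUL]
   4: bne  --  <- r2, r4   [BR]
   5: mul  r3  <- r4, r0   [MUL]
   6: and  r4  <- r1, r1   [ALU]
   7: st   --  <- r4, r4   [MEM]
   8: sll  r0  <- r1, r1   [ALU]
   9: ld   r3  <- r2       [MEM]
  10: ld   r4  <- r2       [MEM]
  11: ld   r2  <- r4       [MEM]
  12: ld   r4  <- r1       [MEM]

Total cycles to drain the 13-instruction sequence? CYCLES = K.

CYCLES = 10

[0] i0  add.ALU  -- WAW r3
[1] i1  and.ALU  -- WAW r3
[2] i2&i3  ld.MEM mul.MUL  -- dual
[3] i4  bne.BR  -- no-port BR/MUL
[4] i5&i6  mul.MUL and.ALU  -- dual
[5] i7&i8  st.MEM sll.ALU  -- dual
[6] i9  ld.MEM  -- no-port MEM/MEM
[7] i10  ld.MEM  -- no-port MEM/MEM
[8] i11  ld.MEM  -- no-port MEM/MEM
[9] i12  ld.MEM  -- tail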